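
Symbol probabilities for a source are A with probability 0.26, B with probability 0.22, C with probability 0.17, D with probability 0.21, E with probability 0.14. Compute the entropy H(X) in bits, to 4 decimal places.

2.2904 bits

H = −Σ pᵢ log₂ pᵢ.
−0.26·log₂(0.26) = 0.5053
−0.22·log₂(0.22) = 0.4806
−0.17·log₂(0.17) = 0.4346
−0.21·log₂(0.21) = 0.4728
−0.14·log₂(0.14) = 0.3971
Sum ≈ 2.2904 → 2.2904 bits.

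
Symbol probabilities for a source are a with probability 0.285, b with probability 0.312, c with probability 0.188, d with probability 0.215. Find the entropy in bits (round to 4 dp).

1.9705 bits

H = −Σ pᵢ log₂ pᵢ.
−0.285·log₂(0.285) = 0.5161
−0.312·log₂(0.312) = 0.5243
−0.188·log₂(0.188) = 0.4533
−0.215·log₂(0.215) = 0.4768
Sum ≈ 1.9705 → 1.9705 bits.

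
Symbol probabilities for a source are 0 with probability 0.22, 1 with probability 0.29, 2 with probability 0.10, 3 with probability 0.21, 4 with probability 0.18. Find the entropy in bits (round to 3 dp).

H = −Σ pᵢ log₂ pᵢ.
−0.22·log₂(0.22) = 0.4806
−0.29·log₂(0.29) = 0.5179
−0.10·log₂(0.10) = 0.3322
−0.21·log₂(0.21) = 0.4728
−0.18·log₂(0.18) = 0.4453
Sum ≈ 2.2488 → 2.249 bits.

2.249 bits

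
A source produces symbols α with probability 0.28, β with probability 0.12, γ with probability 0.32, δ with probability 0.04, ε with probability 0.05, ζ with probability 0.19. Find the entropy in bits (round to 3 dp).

2.264 bits

H = −Σ pᵢ log₂ pᵢ.
−0.28·log₂(0.28) = 0.5142
−0.12·log₂(0.12) = 0.3671
−0.32·log₂(0.32) = 0.5260
−0.04·log₂(0.04) = 0.1858
−0.05·log₂(0.05) = 0.2161
−0.19·log₂(0.19) = 0.4552
Sum ≈ 2.2644 → 2.264 bits.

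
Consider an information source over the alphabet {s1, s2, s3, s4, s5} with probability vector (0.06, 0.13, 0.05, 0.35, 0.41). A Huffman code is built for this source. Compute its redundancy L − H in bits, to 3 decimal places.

Entropy H = −Σ p log₂ p ≈ 1.8998 bits.
Huffman merges: 1/20+3/50→11/100; 11/100+13/100→6/25; 6/25+7/20→59/100; 41/100+59/100→1. L = 97/50 ≈ 1.9400.
L − H = 1.9400 − 1.8998 = 0.040 bits.

0.040 bits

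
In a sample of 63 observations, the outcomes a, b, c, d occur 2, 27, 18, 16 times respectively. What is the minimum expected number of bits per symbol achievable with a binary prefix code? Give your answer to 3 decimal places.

Probabilities are the counts divided by 63.
Repeatedly combine the two least-probable nodes; the expected code length is the sum of the merged weights.
merge 2/63 + 16/63 → 2/7
merge 2/7 + 2/7 → 4/7
merge 3/7 + 4/7 → 1
L = 2/7 + 4/7 + 1 = 13/7 ≈ 1.857 bits/symbol.

1.857 bits/symbol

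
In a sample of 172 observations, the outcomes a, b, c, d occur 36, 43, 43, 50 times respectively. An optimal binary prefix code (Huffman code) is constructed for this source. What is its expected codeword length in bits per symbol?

2 bits/symbol

Probabilities are the counts divided by 172.
Repeatedly combine the two least-probable nodes; the expected code length is the sum of the merged weights.
merge 9/43 + 1/4 → 79/172
merge 1/4 + 25/86 → 93/172
merge 79/172 + 93/172 → 1
L = 79/172 + 93/172 + 1 = 2 bits/symbol.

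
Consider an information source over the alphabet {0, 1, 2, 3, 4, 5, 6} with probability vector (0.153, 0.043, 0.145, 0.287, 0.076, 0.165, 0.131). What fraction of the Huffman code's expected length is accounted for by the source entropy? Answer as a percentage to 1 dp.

98.5%

Entropy H = −Σ p log₂ p ≈ 2.6260 bits.
Huffman merges: 43/1000+19/250→119/1000; 119/1000+131/1000→1/4; 29/200+153/1000→149/500; 33/200+1/4→83/200; 287/1000+149/500→117/200; 83/200+117/200→1. L = 2667/1000 ≈ 2.6670.
Efficiency = H/L = 2.6260/2.6670 = 98.5%.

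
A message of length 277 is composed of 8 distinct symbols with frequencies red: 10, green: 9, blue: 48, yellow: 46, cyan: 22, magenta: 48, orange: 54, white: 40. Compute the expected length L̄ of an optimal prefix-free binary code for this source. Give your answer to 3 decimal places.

Probabilities are the counts divided by 277.
Repeatedly combine the two least-probable nodes; the expected code length is the sum of the merged weights.
merge 9/277 + 10/277 → 19/277
merge 19/277 + 22/277 → 41/277
merge 40/277 + 41/277 → 81/277
merge 46/277 + 48/277 → 94/277
merge 48/277 + 54/277 → 102/277
merge 81/277 + 94/277 → 175/277
merge 102/277 + 175/277 → 1
L = 19/277 + 41/277 + 81/277 + 94/277 + 102/277 + 175/277 + 1 = 789/277 ≈ 2.848 bits/symbol.

2.848 bits/symbol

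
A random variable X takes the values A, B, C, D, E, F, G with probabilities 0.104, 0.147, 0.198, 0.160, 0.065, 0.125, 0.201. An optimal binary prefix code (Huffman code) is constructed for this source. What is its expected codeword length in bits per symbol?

2.77 bits/symbol

Repeatedly combine the two least-probable nodes; the expected code length is the sum of the merged weights.
merge 13/200 + 13/125 → 169/1000
merge 1/8 + 147/1000 → 34/125
merge 4/25 + 169/1000 → 329/1000
merge 99/500 + 201/1000 → 399/1000
merge 34/125 + 329/1000 → 601/1000
merge 399/1000 + 601/1000 → 1
L = 169/1000 + 34/125 + 329/1000 + 399/1000 + 601/1000 + 1 = 277/100 = 2.77 bits/symbol.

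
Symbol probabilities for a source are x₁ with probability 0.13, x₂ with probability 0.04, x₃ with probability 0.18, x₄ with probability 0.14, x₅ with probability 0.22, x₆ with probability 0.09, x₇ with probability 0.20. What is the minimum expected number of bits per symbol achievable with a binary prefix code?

2.71 bits/symbol

Repeatedly combine the two least-probable nodes; the expected code length is the sum of the merged weights.
merge 1/25 + 9/100 → 13/100
merge 13/100 + 13/100 → 13/50
merge 7/50 + 9/50 → 8/25
merge 1/5 + 11/50 → 21/50
merge 13/50 + 8/25 → 29/50
merge 21/50 + 29/50 → 1
L = 13/100 + 13/50 + 8/25 + 21/50 + 29/50 + 1 = 271/100 = 2.71 bits/symbol.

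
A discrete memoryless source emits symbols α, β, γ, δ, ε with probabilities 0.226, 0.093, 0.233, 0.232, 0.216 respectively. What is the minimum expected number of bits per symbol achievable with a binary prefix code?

Repeatedly combine the two least-probable nodes; the expected code length is the sum of the merged weights.
merge 93/1000 + 27/125 → 309/1000
merge 113/500 + 29/125 → 229/500
merge 233/1000 + 309/1000 → 271/500
merge 229/500 + 271/500 → 1
L = 309/1000 + 229/500 + 271/500 + 1 = 2309/1000 = 2.309 bits/symbol.

2.309 bits/symbol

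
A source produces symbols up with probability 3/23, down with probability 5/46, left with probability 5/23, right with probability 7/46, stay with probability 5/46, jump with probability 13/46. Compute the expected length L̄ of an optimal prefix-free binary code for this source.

2.5 bits/symbol

Repeatedly combine the two least-probable nodes; the expected code length is the sum of the merged weights.
merge 5/46 + 5/46 → 5/23
merge 3/23 + 7/46 → 13/46
merge 5/23 + 5/23 → 10/23
merge 13/46 + 13/46 → 13/23
merge 10/23 + 13/23 → 1
L = 5/23 + 13/46 + 10/23 + 13/23 + 1 = 5/2 = 2.5 bits/symbol.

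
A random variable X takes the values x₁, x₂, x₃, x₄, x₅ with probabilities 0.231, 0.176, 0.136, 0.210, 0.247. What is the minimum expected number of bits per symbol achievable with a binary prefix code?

Repeatedly combine the two least-probable nodes; the expected code length is the sum of the merged weights.
merge 17/125 + 22/125 → 39/125
merge 21/100 + 231/1000 → 441/1000
merge 247/1000 + 39/125 → 559/1000
merge 441/1000 + 559/1000 → 1
L = 39/125 + 441/1000 + 559/1000 + 1 = 289/125 = 2.312 bits/symbol.

2.312 bits/symbol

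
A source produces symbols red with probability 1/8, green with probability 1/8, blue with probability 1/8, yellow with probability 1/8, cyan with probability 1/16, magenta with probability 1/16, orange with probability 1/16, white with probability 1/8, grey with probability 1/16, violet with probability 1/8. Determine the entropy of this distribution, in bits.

Each probability is a power of 1/2, so log₂(1/p) is an integer.
H = Σ p·log₂(1/p) = 1/8·3 + 1/8·3 + 1/8·3 + 1/8·3 + 1/16·4 + 1/16·4 + 1/16·4 + 1/8·3 + 1/16·4 + 1/8·3 = 3.25 bits.

3.25 bits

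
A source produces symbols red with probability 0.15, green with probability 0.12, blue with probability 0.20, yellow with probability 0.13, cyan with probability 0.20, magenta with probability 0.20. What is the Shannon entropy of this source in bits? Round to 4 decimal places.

2.5534 bits

H = −Σ pᵢ log₂ pᵢ.
−0.15·log₂(0.15) = 0.4105
−0.12·log₂(0.12) = 0.3671
−0.20·log₂(0.20) = 0.4644
−0.13·log₂(0.13) = 0.3826
−0.20·log₂(0.20) = 0.4644
−0.20·log₂(0.20) = 0.4644
Sum ≈ 2.5534 → 2.5534 bits.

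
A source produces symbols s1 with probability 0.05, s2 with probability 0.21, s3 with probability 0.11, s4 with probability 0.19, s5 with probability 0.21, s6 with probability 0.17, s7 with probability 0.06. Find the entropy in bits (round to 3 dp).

2.645 bits

H = −Σ pᵢ log₂ pᵢ.
−0.05·log₂(0.05) = 0.2161
−0.21·log₂(0.21) = 0.4728
−0.11·log₂(0.11) = 0.3503
−0.19·log₂(0.19) = 0.4552
−0.21·log₂(0.21) = 0.4728
−0.17·log₂(0.17) = 0.4346
−0.06·log₂(0.06) = 0.2435
Sum ≈ 2.6454 → 2.645 bits.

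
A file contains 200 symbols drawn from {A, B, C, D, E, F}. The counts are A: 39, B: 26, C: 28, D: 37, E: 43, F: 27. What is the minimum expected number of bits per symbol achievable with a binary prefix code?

2.59 bits/symbol

Probabilities are the counts divided by 200.
Repeatedly combine the two least-probable nodes; the expected code length is the sum of the merged weights.
merge 13/100 + 27/200 → 53/200
merge 7/50 + 37/200 → 13/40
merge 39/200 + 43/200 → 41/100
merge 53/200 + 13/40 → 59/100
merge 41/100 + 59/100 → 1
L = 53/200 + 13/40 + 41/100 + 59/100 + 1 = 259/100 = 2.59 bits/symbol.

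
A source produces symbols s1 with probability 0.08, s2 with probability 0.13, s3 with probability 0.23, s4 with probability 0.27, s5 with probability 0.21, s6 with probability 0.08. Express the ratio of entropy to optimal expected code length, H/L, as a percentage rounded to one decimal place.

99.4%

Entropy H = −Σ p log₂ p ≈ 2.4362 bits.
Huffman merges: 2/25+2/25→4/25; 13/100+4/25→29/100; 21/100+23/100→11/25; 27/100+29/100→14/25; 11/25+14/25→1. L = 49/20 ≈ 2.4500.
Efficiency = H/L = 2.4362/2.4500 = 99.4%.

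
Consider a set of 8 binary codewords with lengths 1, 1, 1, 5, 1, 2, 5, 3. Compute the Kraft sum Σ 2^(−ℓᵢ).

2.4375

With common denominator 2^5 = 32: Σ 2^(−ℓᵢ) = 16/32 + 16/32 + 16/32 + 1/32 + 16/32 + 8/32 + 1/32 + 4/32 = 78/32 = 2.4375.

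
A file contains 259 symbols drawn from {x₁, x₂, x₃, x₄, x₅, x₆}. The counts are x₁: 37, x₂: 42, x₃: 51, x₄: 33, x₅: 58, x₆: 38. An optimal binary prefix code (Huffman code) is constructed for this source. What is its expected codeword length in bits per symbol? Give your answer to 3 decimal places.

Probabilities are the counts divided by 259.
Repeatedly combine the two least-probable nodes; the expected code length is the sum of the merged weights.
merge 33/259 + 1/7 → 10/37
merge 38/259 + 6/37 → 80/259
merge 51/259 + 58/259 → 109/259
merge 10/37 + 80/259 → 150/259
merge 109/259 + 150/259 → 1
L = 10/37 + 80/259 + 109/259 + 150/259 + 1 = 668/259 ≈ 2.579 bits/symbol.

2.579 bits/symbol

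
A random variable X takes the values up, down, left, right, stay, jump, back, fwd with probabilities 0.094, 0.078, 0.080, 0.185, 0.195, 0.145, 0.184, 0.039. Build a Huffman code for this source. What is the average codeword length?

Repeatedly combine the two least-probable nodes; the expected code length is the sum of the merged weights.
merge 39/1000 + 39/500 → 117/1000
merge 2/25 + 47/500 → 87/500
merge 117/1000 + 29/200 → 131/500
merge 87/500 + 23/125 → 179/500
merge 37/200 + 39/200 → 19/50
merge 131/500 + 179/500 → 31/50
merge 19/50 + 31/50 → 1
L = 117/1000 + 87/500 + 131/500 + 179/500 + 19/50 + 31/50 + 1 = 2911/1000 = 2.911 bits/symbol.

2.911 bits/symbol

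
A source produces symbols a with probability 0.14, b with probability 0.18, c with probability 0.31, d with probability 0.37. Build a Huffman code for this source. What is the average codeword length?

Repeatedly combine the two least-probable nodes; the expected code length is the sum of the merged weights.
merge 7/50 + 9/50 → 8/25
merge 31/100 + 8/25 → 63/100
merge 37/100 + 63/100 → 1
L = 8/25 + 63/100 + 1 = 39/20 = 1.95 bits/symbol.

1.95 bits/symbol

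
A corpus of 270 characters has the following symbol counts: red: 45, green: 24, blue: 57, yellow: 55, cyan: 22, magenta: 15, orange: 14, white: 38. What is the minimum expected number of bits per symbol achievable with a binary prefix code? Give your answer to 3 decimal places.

2.863 bits/symbol

Probabilities are the counts divided by 270.
Repeatedly combine the two least-probable nodes; the expected code length is the sum of the merged weights.
merge 7/135 + 1/18 → 29/270
merge 11/135 + 4/45 → 23/135
merge 29/270 + 19/135 → 67/270
merge 1/6 + 23/135 → 91/270
merge 11/54 + 19/90 → 56/135
merge 67/270 + 91/270 → 79/135
merge 56/135 + 79/135 → 1
L = 29/270 + 23/135 + 67/270 + 91/270 + 56/135 + 79/135 + 1 = 773/270 ≈ 2.863 bits/symbol.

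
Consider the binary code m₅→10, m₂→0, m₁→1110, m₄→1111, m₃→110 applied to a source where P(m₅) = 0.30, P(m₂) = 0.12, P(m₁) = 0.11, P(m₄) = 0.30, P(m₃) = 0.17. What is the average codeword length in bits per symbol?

L̄ = Σ pᵢ·ℓᵢ = 0.30·2 + 0.12·1 + 0.11·4 + 0.30·4 + 0.17·3 = 2.87 bits/symbol.

2.87 bits/symbol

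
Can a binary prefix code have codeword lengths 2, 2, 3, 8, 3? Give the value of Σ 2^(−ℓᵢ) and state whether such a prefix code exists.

0.75390625; yes

With common denominator 2^8 = 256: Σ 2^(−ℓᵢ) = 64/256 + 64/256 + 32/256 + 1/256 + 32/256 = 193/256 = 0.75390625.
Kraft's inequality requires Σ ≤ 1; here Σ = 0.75390625 ≤ 1, so such a prefix code exists.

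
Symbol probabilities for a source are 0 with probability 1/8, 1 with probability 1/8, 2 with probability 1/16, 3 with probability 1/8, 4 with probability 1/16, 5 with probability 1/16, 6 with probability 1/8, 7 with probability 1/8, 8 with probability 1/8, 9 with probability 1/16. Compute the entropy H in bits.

Each probability is a power of 1/2, so log₂(1/p) is an integer.
H = Σ p·log₂(1/p) = 1/8·3 + 1/8·3 + 1/16·4 + 1/8·3 + 1/16·4 + 1/16·4 + 1/8·3 + 1/8·3 + 1/8·3 + 1/16·4 = 3.25 bits.

3.25 bits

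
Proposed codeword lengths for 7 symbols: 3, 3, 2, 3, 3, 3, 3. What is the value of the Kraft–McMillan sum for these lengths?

1

With common denominator 2^3 = 8: Σ 2^(−ℓᵢ) = 1/8 + 1/8 + 2/8 + 1/8 + 1/8 + 1/8 + 1/8 = 8/8 = 1.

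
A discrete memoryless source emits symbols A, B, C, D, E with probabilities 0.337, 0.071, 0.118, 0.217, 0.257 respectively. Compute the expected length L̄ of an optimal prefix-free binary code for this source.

Repeatedly combine the two least-probable nodes; the expected code length is the sum of the merged weights.
merge 71/1000 + 59/500 → 189/1000
merge 189/1000 + 217/1000 → 203/500
merge 257/1000 + 337/1000 → 297/500
merge 203/500 + 297/500 → 1
L = 189/1000 + 203/500 + 297/500 + 1 = 2189/1000 = 2.189 bits/symbol.

2.189 bits/symbol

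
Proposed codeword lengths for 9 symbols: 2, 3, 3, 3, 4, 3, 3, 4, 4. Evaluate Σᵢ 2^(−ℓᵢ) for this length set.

With common denominator 2^4 = 16: Σ 2^(−ℓᵢ) = 4/16 + 2/16 + 2/16 + 2/16 + 1/16 + 2/16 + 2/16 + 1/16 + 1/16 = 17/16 = 1.0625.

1.0625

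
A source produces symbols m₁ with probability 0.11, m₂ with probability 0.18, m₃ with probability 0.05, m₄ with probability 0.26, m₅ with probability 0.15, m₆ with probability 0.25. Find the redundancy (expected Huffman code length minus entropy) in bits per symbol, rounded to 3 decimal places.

Entropy H = −Σ p log₂ p ≈ 2.4275 bits.
Huffman merges: 1/20+11/100→4/25; 3/20+4/25→31/100; 9/50+1/4→43/100; 13/50+31/100→57/100; 43/100+57/100→1. L = 247/100 ≈ 2.4700.
L − H = 2.4700 − 2.4275 = 0.042 bits.

0.042 bits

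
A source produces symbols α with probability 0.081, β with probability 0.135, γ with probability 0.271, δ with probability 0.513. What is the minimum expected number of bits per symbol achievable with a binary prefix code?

1.703 bits/symbol

Repeatedly combine the two least-probable nodes; the expected code length is the sum of the merged weights.
merge 81/1000 + 27/200 → 27/125
merge 27/125 + 271/1000 → 487/1000
merge 487/1000 + 513/1000 → 1
L = 27/125 + 487/1000 + 1 = 1703/1000 = 1.703 bits/symbol.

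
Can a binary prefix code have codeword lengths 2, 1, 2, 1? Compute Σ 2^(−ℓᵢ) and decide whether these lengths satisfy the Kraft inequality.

1.5; no

With common denominator 2^2 = 4: Σ 2^(−ℓᵢ) = 1/4 + 2/4 + 1/4 + 2/4 = 6/4 = 1.5.
Kraft's inequality requires Σ ≤ 1; here Σ = 1.5 > 1, so no such prefix code exists.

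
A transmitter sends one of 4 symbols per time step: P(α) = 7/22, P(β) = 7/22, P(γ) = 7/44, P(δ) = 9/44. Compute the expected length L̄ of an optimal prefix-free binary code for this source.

Repeatedly combine the two least-probable nodes; the expected code length is the sum of the merged weights.
merge 7/44 + 9/44 → 4/11
merge 7/22 + 7/22 → 7/11
merge 4/11 + 7/11 → 1
L = 4/11 + 7/11 + 1 = 2 bits/symbol.

2 bits/symbol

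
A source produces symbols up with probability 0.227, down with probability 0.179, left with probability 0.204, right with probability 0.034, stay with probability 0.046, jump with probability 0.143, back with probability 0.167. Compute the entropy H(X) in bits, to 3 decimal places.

2.600 bits

H = −Σ pᵢ log₂ pᵢ.
−0.227·log₂(0.227) = 0.4856
−0.179·log₂(0.179) = 0.4443
−0.204·log₂(0.204) = 0.4678
−0.034·log₂(0.034) = 0.1659
−0.046·log₂(0.046) = 0.2043
−0.143·log₂(0.143) = 0.4012
−0.167·log₂(0.167) = 0.4312
Sum ≈ 2.6004 → 2.600 bits.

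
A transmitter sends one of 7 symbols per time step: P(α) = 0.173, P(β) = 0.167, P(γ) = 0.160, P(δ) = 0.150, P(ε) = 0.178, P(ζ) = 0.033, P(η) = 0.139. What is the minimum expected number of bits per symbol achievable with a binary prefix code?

Repeatedly combine the two least-probable nodes; the expected code length is the sum of the merged weights.
merge 33/1000 + 139/1000 → 43/250
merge 3/20 + 4/25 → 31/100
merge 167/1000 + 43/250 → 339/1000
merge 173/1000 + 89/500 → 351/1000
merge 31/100 + 339/1000 → 649/1000
merge 351/1000 + 649/1000 → 1
L = 43/250 + 31/100 + 339/1000 + 351/1000 + 649/1000 + 1 = 2821/1000 = 2.821 bits/symbol.

2.821 bits/symbol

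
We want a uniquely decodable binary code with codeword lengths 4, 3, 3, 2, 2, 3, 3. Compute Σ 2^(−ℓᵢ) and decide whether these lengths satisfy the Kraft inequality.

1.0625; no

With common denominator 2^4 = 16: Σ 2^(−ℓᵢ) = 1/16 + 2/16 + 2/16 + 4/16 + 4/16 + 2/16 + 2/16 = 17/16 = 1.0625.
Kraft's inequality requires Σ ≤ 1; here Σ = 1.0625 > 1, so no such prefix code exists.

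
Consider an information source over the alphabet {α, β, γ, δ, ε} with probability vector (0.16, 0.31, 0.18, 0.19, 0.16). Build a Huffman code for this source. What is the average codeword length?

Repeatedly combine the two least-probable nodes; the expected code length is the sum of the merged weights.
merge 4/25 + 4/25 → 8/25
merge 9/50 + 19/100 → 37/100
merge 31/100 + 8/25 → 63/100
merge 37/100 + 63/100 → 1
L = 8/25 + 37/100 + 63/100 + 1 = 58/25 = 2.32 bits/symbol.

2.32 bits/symbol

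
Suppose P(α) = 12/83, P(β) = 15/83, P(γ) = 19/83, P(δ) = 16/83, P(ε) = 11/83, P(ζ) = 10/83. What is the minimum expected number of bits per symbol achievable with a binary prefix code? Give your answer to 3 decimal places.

2.578 bits/symbol

Repeatedly combine the two least-probable nodes; the expected code length is the sum of the merged weights.
merge 10/83 + 11/83 → 21/83
merge 12/83 + 15/83 → 27/83
merge 16/83 + 19/83 → 35/83
merge 21/83 + 27/83 → 48/83
merge 35/83 + 48/83 → 1
L = 21/83 + 27/83 + 35/83 + 48/83 + 1 = 214/83 ≈ 2.578 bits/symbol.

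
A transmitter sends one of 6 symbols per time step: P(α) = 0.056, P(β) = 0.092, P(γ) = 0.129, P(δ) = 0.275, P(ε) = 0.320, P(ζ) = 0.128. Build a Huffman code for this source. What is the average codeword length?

Repeatedly combine the two least-probable nodes; the expected code length is the sum of the merged weights.
merge 7/125 + 23/250 → 37/250
merge 16/125 + 129/1000 → 257/1000
merge 37/250 + 257/1000 → 81/200
merge 11/40 + 8/25 → 119/200
merge 81/200 + 119/200 → 1
L = 37/250 + 257/1000 + 81/200 + 119/200 + 1 = 481/200 = 2.405 bits/symbol.

2.405 bits/symbol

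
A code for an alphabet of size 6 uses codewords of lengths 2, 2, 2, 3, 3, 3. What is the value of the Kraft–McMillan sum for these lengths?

With common denominator 2^3 = 8: Σ 2^(−ℓᵢ) = 2/8 + 2/8 + 2/8 + 1/8 + 1/8 + 1/8 = 9/8 = 1.125.

1.125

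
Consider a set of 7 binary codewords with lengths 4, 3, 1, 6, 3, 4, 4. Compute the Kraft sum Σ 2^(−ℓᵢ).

With common denominator 2^6 = 64: Σ 2^(−ℓᵢ) = 4/64 + 8/64 + 32/64 + 1/64 + 8/64 + 4/64 + 4/64 = 61/64 = 0.953125.

0.953125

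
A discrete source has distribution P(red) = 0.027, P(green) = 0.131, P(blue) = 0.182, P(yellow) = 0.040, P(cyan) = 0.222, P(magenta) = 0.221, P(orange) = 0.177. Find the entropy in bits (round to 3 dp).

H = −Σ pᵢ log₂ pᵢ.
−0.027·log₂(0.027) = 0.1407
−0.131·log₂(0.131) = 0.3841
−0.182·log₂(0.182) = 0.4474
−0.040·log₂(0.040) = 0.1858
−0.222·log₂(0.222) = 0.4820
−0.221·log₂(0.221) = 0.4813
−0.177·log₂(0.177) = 0.4422
Sum ≈ 2.5635 → 2.563 bits.

2.563 bits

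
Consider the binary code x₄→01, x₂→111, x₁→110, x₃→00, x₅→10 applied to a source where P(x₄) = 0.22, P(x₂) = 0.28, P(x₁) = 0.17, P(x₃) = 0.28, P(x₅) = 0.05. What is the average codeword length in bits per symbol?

2.45 bits/symbol

L̄ = Σ pᵢ·ℓᵢ = 0.22·2 + 0.28·3 + 0.17·3 + 0.28·2 + 0.05·2 = 2.45 bits/symbol.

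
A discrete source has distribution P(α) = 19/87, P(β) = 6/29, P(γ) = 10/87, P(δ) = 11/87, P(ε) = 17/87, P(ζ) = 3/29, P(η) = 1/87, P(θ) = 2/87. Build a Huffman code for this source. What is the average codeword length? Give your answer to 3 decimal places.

2.747 bits/symbol

Repeatedly combine the two least-probable nodes; the expected code length is the sum of the merged weights.
merge 1/87 + 2/87 → 1/29
merge 1/29 + 3/29 → 4/29
merge 10/87 + 11/87 → 7/29
merge 4/29 + 17/87 → 1/3
merge 6/29 + 19/87 → 37/87
merge 7/29 + 1/3 → 50/87
merge 37/87 + 50/87 → 1
L = 1/29 + 4/29 + 7/29 + 1/3 + 37/87 + 50/87 + 1 = 239/87 ≈ 2.747 bits/symbol.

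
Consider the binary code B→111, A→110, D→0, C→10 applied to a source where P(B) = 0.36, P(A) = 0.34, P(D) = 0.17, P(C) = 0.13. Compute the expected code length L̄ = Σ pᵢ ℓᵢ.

L̄ = Σ pᵢ·ℓᵢ = 0.36·3 + 0.34·3 + 0.17·1 + 0.13·2 = 2.53 bits/symbol.

2.53 bits/symbol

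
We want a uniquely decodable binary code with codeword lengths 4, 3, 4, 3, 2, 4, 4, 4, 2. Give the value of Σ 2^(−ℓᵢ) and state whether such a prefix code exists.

With common denominator 2^4 = 16: Σ 2^(−ℓᵢ) = 1/16 + 2/16 + 1/16 + 2/16 + 4/16 + 1/16 + 1/16 + 1/16 + 4/16 = 17/16 = 1.0625.
Kraft's inequality requires Σ ≤ 1; here Σ = 1.0625 > 1, so no such prefix code exists.

1.0625; no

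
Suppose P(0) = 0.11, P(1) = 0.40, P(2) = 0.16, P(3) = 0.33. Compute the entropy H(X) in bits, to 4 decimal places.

1.8299 bits

H = −Σ pᵢ log₂ pᵢ.
−0.11·log₂(0.11) = 0.3503
−0.40·log₂(0.40) = 0.5288
−0.16·log₂(0.16) = 0.4230
−0.33·log₂(0.33) = 0.5278
Sum ≈ 1.8299 → 1.8299 bits.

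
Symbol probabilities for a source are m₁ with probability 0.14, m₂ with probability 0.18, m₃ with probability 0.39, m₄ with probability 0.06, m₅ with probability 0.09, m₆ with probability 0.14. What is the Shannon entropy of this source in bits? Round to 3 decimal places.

2.326 bits

H = −Σ pᵢ log₂ pᵢ.
−0.14·log₂(0.14) = 0.3971
−0.18·log₂(0.18) = 0.4453
−0.39·log₂(0.39) = 0.5298
−0.06·log₂(0.06) = 0.2435
−0.09·log₂(0.09) = 0.3127
−0.14·log₂(0.14) = 0.3971
Sum ≈ 2.3255 → 2.326 bits.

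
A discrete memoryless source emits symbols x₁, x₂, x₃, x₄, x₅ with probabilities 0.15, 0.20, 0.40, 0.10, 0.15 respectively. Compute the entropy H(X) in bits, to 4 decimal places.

2.1464 bits

H = −Σ pᵢ log₂ pᵢ.
−0.15·log₂(0.15) = 0.4105
−0.20·log₂(0.20) = 0.4644
−0.40·log₂(0.40) = 0.5288
−0.10·log₂(0.10) = 0.3322
−0.15·log₂(0.15) = 0.4105
Sum ≈ 2.1464 → 2.1464 bits.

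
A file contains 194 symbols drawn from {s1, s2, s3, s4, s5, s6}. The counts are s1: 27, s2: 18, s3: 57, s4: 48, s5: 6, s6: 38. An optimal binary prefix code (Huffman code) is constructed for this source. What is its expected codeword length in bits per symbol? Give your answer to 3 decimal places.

Probabilities are the counts divided by 194.
Repeatedly combine the two least-probable nodes; the expected code length is the sum of the merged weights.
merge 3/97 + 9/97 → 12/97
merge 12/97 + 27/194 → 51/194
merge 19/97 + 24/97 → 43/97
merge 51/194 + 57/194 → 54/97
merge 43/97 + 54/97 → 1
L = 12/97 + 51/194 + 43/97 + 54/97 + 1 = 463/194 ≈ 2.387 bits/symbol.

2.387 bits/symbol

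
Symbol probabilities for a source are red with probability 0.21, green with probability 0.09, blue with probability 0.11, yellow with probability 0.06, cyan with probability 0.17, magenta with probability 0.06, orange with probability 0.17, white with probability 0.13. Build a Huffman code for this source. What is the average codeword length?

2.91 bits/symbol

Repeatedly combine the two least-probable nodes; the expected code length is the sum of the merged weights.
merge 3/50 + 3/50 → 3/25
merge 9/100 + 11/100 → 1/5
merge 3/25 + 13/100 → 1/4
merge 17/100 + 17/100 → 17/50
merge 1/5 + 21/100 → 41/100
merge 1/4 + 17/50 → 59/100
merge 41/100 + 59/100 → 1
L = 3/25 + 1/5 + 1/4 + 17/50 + 41/100 + 59/100 + 1 = 291/100 = 2.91 bits/symbol.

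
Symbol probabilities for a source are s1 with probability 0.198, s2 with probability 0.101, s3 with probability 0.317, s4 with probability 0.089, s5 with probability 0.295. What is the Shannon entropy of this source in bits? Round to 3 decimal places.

2.152 bits

H = −Σ pᵢ log₂ pᵢ.
−0.198·log₂(0.198) = 0.4626
−0.101·log₂(0.101) = 0.3341
−0.317·log₂(0.317) = 0.5254
−0.089·log₂(0.089) = 0.3106
−0.295·log₂(0.295) = 0.5196
Sum ≈ 2.1523 → 2.152 bits.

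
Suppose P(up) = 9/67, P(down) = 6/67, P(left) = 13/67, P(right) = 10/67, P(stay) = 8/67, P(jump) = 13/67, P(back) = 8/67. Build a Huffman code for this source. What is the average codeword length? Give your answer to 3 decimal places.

2.806 bits/symbol

Repeatedly combine the two least-probable nodes; the expected code length is the sum of the merged weights.
merge 6/67 + 8/67 → 14/67
merge 8/67 + 9/67 → 17/67
merge 10/67 + 13/67 → 23/67
merge 13/67 + 14/67 → 27/67
merge 17/67 + 23/67 → 40/67
merge 27/67 + 40/67 → 1
L = 14/67 + 17/67 + 23/67 + 27/67 + 40/67 + 1 = 188/67 ≈ 2.806 bits/symbol.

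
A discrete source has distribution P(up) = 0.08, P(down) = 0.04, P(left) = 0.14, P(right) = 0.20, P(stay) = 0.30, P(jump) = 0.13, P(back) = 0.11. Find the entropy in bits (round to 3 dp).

2.593 bits

H = −Σ pᵢ log₂ pᵢ.
−0.08·log₂(0.08) = 0.2915
−0.04·log₂(0.04) = 0.1858
−0.14·log₂(0.14) = 0.3971
−0.20·log₂(0.20) = 0.4644
−0.30·log₂(0.30) = 0.5211
−0.13·log₂(0.13) = 0.3826
−0.11·log₂(0.11) = 0.3503
Sum ≈ 2.5928 → 2.593 bits.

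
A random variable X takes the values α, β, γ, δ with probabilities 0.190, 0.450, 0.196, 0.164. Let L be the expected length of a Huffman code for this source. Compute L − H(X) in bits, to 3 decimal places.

Entropy H = −Σ p log₂ p ≈ 1.8622 bits.
Huffman merges: 41/250+19/100→177/500; 49/250+177/500→11/20; 9/20+11/20→1. L = 238/125 ≈ 1.9040.
L − H = 1.9040 − 1.8622 = 0.042 bits.

0.042 bits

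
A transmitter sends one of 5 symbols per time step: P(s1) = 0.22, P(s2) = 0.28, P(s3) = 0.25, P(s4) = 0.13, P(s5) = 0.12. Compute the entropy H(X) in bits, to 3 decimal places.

H = −Σ pᵢ log₂ pᵢ.
−0.22·log₂(0.22) = 0.4806
−0.28·log₂(0.28) = 0.5142
−0.25·log₂(0.25) = 0.5000
−0.13·log₂(0.13) = 0.3826
−0.12·log₂(0.12) = 0.3671
Sum ≈ 2.2445 → 2.245 bits.

2.245 bits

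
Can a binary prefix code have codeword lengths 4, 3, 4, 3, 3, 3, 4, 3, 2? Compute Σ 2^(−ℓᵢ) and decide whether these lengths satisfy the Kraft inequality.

With common denominator 2^4 = 16: Σ 2^(−ℓᵢ) = 1/16 + 2/16 + 1/16 + 2/16 + 2/16 + 2/16 + 1/16 + 2/16 + 4/16 = 17/16 = 1.0625.
Kraft's inequality requires Σ ≤ 1; here Σ = 1.0625 > 1, so no such prefix code exists.

1.0625; no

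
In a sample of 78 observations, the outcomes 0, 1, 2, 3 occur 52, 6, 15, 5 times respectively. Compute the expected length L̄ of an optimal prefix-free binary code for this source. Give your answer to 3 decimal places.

Probabilities are the counts divided by 78.
Repeatedly combine the two least-probable nodes; the expected code length is the sum of the merged weights.
merge 5/78 + 1/13 → 11/78
merge 11/78 + 5/26 → 1/3
merge 1/3 + 2/3 → 1
L = 11/78 + 1/3 + 1 = 115/78 ≈ 1.474 bits/symbol.

1.474 bits/symbol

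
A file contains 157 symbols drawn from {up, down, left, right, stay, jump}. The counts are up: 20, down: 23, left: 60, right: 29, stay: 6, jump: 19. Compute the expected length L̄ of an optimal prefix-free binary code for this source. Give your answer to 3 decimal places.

2.395 bits/symbol

Probabilities are the counts divided by 157.
Repeatedly combine the two least-probable nodes; the expected code length is the sum of the merged weights.
merge 6/157 + 19/157 → 25/157
merge 20/157 + 23/157 → 43/157
merge 25/157 + 29/157 → 54/157
merge 43/157 + 54/157 → 97/157
merge 60/157 + 97/157 → 1
L = 25/157 + 43/157 + 54/157 + 97/157 + 1 = 376/157 ≈ 2.395 bits/symbol.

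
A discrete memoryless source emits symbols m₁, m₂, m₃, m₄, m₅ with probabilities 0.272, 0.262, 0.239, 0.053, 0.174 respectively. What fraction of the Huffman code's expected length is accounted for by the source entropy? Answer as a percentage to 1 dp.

97.6%

Entropy H = −Σ p log₂ p ≈ 2.1743 bits.
Huffman merges: 53/1000+87/500→227/1000; 227/1000+239/1000→233/500; 131/500+34/125→267/500; 233/500+267/500→1. L = 2227/1000 ≈ 2.2270.
Efficiency = H/L = 2.1743/2.2270 = 97.6%.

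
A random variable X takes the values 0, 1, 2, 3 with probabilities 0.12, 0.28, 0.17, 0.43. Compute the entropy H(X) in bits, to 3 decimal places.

1.839 bits

H = −Σ pᵢ log₂ pᵢ.
−0.12·log₂(0.12) = 0.3671
−0.28·log₂(0.28) = 0.5142
−0.17·log₂(0.17) = 0.4346
−0.43·log₂(0.43) = 0.5236
Sum ≈ 1.8394 → 1.839 bits.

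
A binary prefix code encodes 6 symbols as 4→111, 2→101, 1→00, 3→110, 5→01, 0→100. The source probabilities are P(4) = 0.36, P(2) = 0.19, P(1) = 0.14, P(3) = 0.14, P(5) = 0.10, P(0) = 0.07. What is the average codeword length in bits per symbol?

2.76 bits/symbol

L̄ = Σ pᵢ·ℓᵢ = 0.36·3 + 0.19·3 + 0.14·2 + 0.14·3 + 0.10·2 + 0.07·3 = 2.76 bits/symbol.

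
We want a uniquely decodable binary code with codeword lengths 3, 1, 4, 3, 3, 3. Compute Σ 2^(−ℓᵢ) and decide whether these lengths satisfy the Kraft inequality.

1.0625; no

With common denominator 2^4 = 16: Σ 2^(−ℓᵢ) = 2/16 + 8/16 + 1/16 + 2/16 + 2/16 + 2/16 = 17/16 = 1.0625.
Kraft's inequality requires Σ ≤ 1; here Σ = 1.0625 > 1, so no such prefix code exists.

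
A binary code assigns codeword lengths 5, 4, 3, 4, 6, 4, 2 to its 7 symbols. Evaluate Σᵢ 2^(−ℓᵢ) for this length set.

With common denominator 2^6 = 64: Σ 2^(−ℓᵢ) = 2/64 + 4/64 + 8/64 + 4/64 + 1/64 + 4/64 + 16/64 = 39/64 = 0.609375.

0.609375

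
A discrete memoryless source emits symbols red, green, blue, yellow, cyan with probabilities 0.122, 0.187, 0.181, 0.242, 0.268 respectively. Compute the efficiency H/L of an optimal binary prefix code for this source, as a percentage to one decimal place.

98.7%

Entropy H = −Σ p log₂ p ≈ 2.2734 bits.
Huffman merges: 61/500+181/1000→303/1000; 187/1000+121/500→429/1000; 67/250+303/1000→571/1000; 429/1000+571/1000→1. L = 2303/1000 ≈ 2.3030.
Efficiency = H/L = 2.2734/2.3030 = 98.7%.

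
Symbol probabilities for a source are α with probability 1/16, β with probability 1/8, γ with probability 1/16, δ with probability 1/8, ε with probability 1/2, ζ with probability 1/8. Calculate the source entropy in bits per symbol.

2.125 bits

Each probability is a power of 1/2, so log₂(1/p) is an integer.
H = Σ p·log₂(1/p) = 1/16·4 + 1/8·3 + 1/16·4 + 1/8·3 + 1/2·1 + 1/8·3 = 2.125 bits.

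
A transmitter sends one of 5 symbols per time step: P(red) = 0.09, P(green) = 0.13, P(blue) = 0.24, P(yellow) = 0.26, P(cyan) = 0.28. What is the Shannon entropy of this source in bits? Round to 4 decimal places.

H = −Σ pᵢ log₂ pᵢ.
−0.09·log₂(0.09) = 0.3127
−0.13·log₂(0.13) = 0.3826
−0.24·log₂(0.24) = 0.4941
−0.26·log₂(0.26) = 0.5053
−0.28·log₂(0.28) = 0.5142
Sum ≈ 2.2089 → 2.2089 bits.

2.2089 bits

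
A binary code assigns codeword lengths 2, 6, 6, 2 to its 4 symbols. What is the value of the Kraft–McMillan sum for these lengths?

0.53125

With common denominator 2^6 = 64: Σ 2^(−ℓᵢ) = 16/64 + 1/64 + 1/64 + 16/64 = 34/64 = 0.53125.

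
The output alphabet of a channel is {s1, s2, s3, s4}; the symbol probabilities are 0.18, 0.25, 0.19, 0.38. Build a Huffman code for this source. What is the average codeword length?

Repeatedly combine the two least-probable nodes; the expected code length is the sum of the merged weights.
merge 9/50 + 19/100 → 37/100
merge 1/4 + 37/100 → 31/50
merge 19/50 + 31/50 → 1
L = 37/100 + 31/50 + 1 = 199/100 = 1.99 bits/symbol.

1.99 bits/symbol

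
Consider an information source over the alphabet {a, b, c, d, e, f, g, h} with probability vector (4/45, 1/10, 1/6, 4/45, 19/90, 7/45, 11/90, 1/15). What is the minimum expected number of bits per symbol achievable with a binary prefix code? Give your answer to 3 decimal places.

Repeatedly combine the two least-probable nodes; the expected code length is the sum of the merged weights.
merge 1/15 + 4/45 → 7/45
merge 4/45 + 1/10 → 17/90
merge 11/90 + 7/45 → 5/18
merge 7/45 + 1/6 → 29/90
merge 17/90 + 19/90 → 2/5
merge 5/18 + 29/90 → 3/5
merge 2/5 + 3/5 → 1
L = 7/45 + 17/90 + 5/18 + 29/90 + 2/5 + 3/5 + 1 = 53/18 ≈ 2.944 bits/symbol.

2.944 bits/symbol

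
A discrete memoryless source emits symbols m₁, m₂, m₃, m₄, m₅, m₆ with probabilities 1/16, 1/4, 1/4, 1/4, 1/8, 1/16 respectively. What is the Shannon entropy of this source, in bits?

Each probability is a power of 1/2, so log₂(1/p) is an integer.
H = Σ p·log₂(1/p) = 1/16·4 + 1/4·2 + 1/4·2 + 1/4·2 + 1/8·3 + 1/16·4 = 2.375 bits.

2.375 bits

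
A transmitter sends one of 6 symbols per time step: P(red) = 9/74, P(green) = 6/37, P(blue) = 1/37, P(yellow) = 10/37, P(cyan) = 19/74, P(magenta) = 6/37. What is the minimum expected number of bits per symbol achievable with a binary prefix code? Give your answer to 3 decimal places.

2.459 bits/symbol

Repeatedly combine the two least-probable nodes; the expected code length is the sum of the merged weights.
merge 1/37 + 9/74 → 11/74
merge 11/74 + 6/37 → 23/74
merge 6/37 + 19/74 → 31/74
merge 10/37 + 23/74 → 43/74
merge 31/74 + 43/74 → 1
L = 11/74 + 23/74 + 31/74 + 43/74 + 1 = 91/37 ≈ 2.459 bits/symbol.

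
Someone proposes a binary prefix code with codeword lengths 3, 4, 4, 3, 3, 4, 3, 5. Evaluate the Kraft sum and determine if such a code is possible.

With common denominator 2^5 = 32: Σ 2^(−ℓᵢ) = 4/32 + 2/32 + 2/32 + 4/32 + 4/32 + 2/32 + 4/32 + 1/32 = 23/32 = 0.71875.
Kraft's inequality requires Σ ≤ 1; here Σ = 0.71875 ≤ 1, so such a prefix code exists.

0.71875; yes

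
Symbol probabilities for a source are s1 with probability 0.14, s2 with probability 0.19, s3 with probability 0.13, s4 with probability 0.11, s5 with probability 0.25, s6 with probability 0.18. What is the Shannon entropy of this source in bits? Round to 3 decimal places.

H = −Σ pᵢ log₂ pᵢ.
−0.14·log₂(0.14) = 0.3971
−0.19·log₂(0.19) = 0.4552
−0.13·log₂(0.13) = 0.3826
−0.11·log₂(0.11) = 0.3503
−0.25·log₂(0.25) = 0.5000
−0.18·log₂(0.18) = 0.4453
Sum ≈ 2.5306 → 2.531 bits.

2.531 bits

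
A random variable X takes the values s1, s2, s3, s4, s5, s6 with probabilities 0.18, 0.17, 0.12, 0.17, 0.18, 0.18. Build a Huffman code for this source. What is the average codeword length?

Repeatedly combine the two least-probable nodes; the expected code length is the sum of the merged weights.
merge 3/25 + 17/100 → 29/100
merge 17/100 + 9/50 → 7/20
merge 9/50 + 9/50 → 9/25
merge 29/100 + 7/20 → 16/25
merge 9/25 + 16/25 → 1
L = 29/100 + 7/20 + 9/25 + 16/25 + 1 = 66/25 = 2.64 bits/symbol.

2.64 bits/symbol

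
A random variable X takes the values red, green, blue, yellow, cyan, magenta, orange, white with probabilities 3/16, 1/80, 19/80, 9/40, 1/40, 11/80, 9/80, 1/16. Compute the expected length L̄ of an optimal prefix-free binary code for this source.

Repeatedly combine the two least-probable nodes; the expected code length is the sum of the merged weights.
merge 1/80 + 1/40 → 3/80
merge 3/80 + 1/16 → 1/10
merge 1/10 + 9/80 → 17/80
merge 11/80 + 3/16 → 13/40
merge 17/80 + 9/40 → 7/16
merge 19/80 + 13/40 → 9/16
merge 7/16 + 9/16 → 1
L = 3/80 + 1/10 + 17/80 + 13/40 + 7/16 + 9/16 + 1 = 107/40 = 2.675 bits/symbol.

2.675 bits/symbol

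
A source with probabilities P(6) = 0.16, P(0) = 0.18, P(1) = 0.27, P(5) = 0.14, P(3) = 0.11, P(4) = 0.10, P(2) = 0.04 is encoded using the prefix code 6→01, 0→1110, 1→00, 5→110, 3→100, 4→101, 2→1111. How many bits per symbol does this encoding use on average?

L̄ = Σ pᵢ·ℓᵢ = 0.16·2 + 0.18·4 + 0.27·2 + 0.14·3 + 0.11·3 + 0.10·3 + 0.04·4 = 2.79 bits/symbol.

2.79 bits/symbol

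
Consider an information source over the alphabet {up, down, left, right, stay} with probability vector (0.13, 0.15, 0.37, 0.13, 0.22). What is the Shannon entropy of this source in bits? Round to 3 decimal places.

2.187 bits

H = −Σ pᵢ log₂ pᵢ.
−0.13·log₂(0.13) = 0.3826
−0.15·log₂(0.15) = 0.4105
−0.37·log₂(0.37) = 0.5307
−0.13·log₂(0.13) = 0.3826
−0.22·log₂(0.22) = 0.4806
Sum ≈ 2.1871 → 2.187 bits.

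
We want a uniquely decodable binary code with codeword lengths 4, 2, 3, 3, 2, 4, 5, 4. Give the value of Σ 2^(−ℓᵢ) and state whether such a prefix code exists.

0.96875; yes

With common denominator 2^5 = 32: Σ 2^(−ℓᵢ) = 2/32 + 8/32 + 4/32 + 4/32 + 8/32 + 2/32 + 1/32 + 2/32 = 31/32 = 0.96875.
Kraft's inequality requires Σ ≤ 1; here Σ = 0.96875 ≤ 1, so such a prefix code exists.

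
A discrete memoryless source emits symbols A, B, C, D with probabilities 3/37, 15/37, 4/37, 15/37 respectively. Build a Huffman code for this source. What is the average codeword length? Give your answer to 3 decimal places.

1.784 bits/symbol

Repeatedly combine the two least-probable nodes; the expected code length is the sum of the merged weights.
merge 3/37 + 4/37 → 7/37
merge 7/37 + 15/37 → 22/37
merge 15/37 + 22/37 → 1
L = 7/37 + 22/37 + 1 = 66/37 ≈ 1.784 bits/symbol.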